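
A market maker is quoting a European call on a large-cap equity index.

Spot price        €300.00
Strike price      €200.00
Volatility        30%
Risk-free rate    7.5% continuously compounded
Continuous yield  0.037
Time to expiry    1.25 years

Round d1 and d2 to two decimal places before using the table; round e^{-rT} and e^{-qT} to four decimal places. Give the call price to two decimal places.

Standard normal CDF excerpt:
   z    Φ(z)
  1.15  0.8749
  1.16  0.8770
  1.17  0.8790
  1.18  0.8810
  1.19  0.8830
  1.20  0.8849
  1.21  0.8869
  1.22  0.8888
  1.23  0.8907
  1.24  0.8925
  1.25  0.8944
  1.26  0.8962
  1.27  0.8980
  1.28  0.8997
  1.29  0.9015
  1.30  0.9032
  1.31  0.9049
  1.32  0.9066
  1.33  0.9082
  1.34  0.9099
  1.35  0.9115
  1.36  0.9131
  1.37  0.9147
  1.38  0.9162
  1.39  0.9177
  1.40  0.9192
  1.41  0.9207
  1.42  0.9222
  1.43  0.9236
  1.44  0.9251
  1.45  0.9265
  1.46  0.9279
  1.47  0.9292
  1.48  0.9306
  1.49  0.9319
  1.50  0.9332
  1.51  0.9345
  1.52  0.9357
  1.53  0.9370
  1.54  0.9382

€107.59

σ√T = 0.3 × 1.1180 = 0.3354
d₁ = [ln(300/200) + (0.075 − 0.037 + 0.3²/2)·1.25] / 0.3354 = [0.4055 + 0.1037] / 0.3354 = 1.5182 ≈ 1.52
d₂ = d₁ − σ√T = 1.5182 − 0.3354 = 1.1828 ≈ 1.18
e^(−qT) = e^(−0.037·1.25) = 0.9548;  e^(−rT) = e^(−0.075·1.25) = 0.9105
C = 300·0.9548·N(1.52) − 200·0.9105·N(1.18) = 300·0.9548·0.9357 − 200·0.9105·0.8810 = 268.0219 − 160.4301 = 107.5918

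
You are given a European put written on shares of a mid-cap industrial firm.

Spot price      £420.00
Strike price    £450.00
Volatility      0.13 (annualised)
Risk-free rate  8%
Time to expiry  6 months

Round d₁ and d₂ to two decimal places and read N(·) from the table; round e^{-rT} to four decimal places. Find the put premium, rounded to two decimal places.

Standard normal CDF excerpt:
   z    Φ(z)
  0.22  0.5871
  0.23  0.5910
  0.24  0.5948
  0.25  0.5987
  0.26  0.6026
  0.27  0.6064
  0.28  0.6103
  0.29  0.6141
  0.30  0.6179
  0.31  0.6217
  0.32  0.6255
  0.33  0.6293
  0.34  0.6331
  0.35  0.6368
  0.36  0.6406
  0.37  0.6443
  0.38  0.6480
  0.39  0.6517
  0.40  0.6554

£22.28

σ√T = 0.13·√0.5 = 0.0919
d₁ = [ln(420/450) + (0.08 + ½·0.13²)·0.5] / (σ√T) = (-0.0690 + 0.0442) / 0.0919 = -0.2694 → -0.27
d₂ = -0.2694 − 0.0919 = -0.3614 → -0.36
e^(−rT) = e^(−0.08·0.5) = 0.9608
P = 450·0.9608·N(0.36) − 420·N(0.27) = 450·0.9608·0.6406 − 420·0.6064 = 276.9698 − 254.6880 = 22.2818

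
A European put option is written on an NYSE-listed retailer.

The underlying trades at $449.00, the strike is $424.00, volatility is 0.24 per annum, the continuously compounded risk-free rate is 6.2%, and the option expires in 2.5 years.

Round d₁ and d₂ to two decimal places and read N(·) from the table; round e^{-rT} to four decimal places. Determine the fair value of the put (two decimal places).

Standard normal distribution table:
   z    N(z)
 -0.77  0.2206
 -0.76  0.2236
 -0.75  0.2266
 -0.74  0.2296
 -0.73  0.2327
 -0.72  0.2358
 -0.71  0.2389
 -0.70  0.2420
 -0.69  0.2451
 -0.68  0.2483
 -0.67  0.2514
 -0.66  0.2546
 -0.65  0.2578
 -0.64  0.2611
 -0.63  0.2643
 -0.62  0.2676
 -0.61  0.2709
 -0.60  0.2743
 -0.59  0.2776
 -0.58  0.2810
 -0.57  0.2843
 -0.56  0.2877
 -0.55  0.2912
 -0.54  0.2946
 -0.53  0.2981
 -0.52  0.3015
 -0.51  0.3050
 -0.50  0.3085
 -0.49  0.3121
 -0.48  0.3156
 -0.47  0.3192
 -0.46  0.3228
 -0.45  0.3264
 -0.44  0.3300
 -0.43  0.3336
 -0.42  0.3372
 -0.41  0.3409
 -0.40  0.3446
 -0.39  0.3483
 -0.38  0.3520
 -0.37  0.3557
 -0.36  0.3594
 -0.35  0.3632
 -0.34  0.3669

T = 2.5;  σ√T = 0.3795
ln(S/K) + (r + σ²/2)T = ln(449/424) + (0.062 + 0.24²/2)·2.5 = 0.0573 + 0.2270 = 0.2843
d₁ = 0.2843 / 0.3795 = 0.7492 which rounds to 0.75
d₂ = d₁ − σ√T = 0.7492 − 0.3795 = 0.3697 which rounds to 0.37
e^(−rT) = e^(−0.062·2.5) = 0.8564
N(−d₂) = N(-0.37) = 0.3557;  N(−d₁) = N(-0.75) = 0.2266
P = 424·0.8564·0.3557 − 449·0.2266 = 129.1595 − 101.7434 = 27.4161

$27.42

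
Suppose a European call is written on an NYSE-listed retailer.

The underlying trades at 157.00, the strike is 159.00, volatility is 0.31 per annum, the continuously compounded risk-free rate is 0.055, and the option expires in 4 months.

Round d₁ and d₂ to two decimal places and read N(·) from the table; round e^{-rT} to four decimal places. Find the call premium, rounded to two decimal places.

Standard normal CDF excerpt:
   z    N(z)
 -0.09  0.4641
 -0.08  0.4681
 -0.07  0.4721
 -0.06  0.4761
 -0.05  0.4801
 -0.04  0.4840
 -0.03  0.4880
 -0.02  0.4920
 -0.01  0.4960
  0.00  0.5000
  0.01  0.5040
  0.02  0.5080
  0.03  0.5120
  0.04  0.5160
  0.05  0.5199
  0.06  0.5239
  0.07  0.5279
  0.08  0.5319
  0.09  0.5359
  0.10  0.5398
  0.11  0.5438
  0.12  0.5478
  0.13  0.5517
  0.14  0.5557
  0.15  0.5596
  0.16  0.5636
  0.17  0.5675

σ√T = 0.31 × 0.5774 = 0.1790
ln(S/K) + (r + σ²/2)T = ln(157/159) + (0.055 + 0.31²/2)·0.3333 = -0.0127 + 0.0343 = 0.0217
d₁ = 0.0217 / 0.1790 = 0.1212 which rounds to 0.12
d₂ = d₁ − σ√T = 0.1212 − 0.1790 = -0.0578 which rounds to -0.06
exp(−rT) = exp(−0.055·0.3333) = 0.9818
N(d₁) = N(0.12) = 0.5478;  N(d₂) = N(-0.06) = 0.4761
C = 157·0.5478 − 159·0.9818·0.4761 = 86.0046 − 74.3222 = 11.6824

11.68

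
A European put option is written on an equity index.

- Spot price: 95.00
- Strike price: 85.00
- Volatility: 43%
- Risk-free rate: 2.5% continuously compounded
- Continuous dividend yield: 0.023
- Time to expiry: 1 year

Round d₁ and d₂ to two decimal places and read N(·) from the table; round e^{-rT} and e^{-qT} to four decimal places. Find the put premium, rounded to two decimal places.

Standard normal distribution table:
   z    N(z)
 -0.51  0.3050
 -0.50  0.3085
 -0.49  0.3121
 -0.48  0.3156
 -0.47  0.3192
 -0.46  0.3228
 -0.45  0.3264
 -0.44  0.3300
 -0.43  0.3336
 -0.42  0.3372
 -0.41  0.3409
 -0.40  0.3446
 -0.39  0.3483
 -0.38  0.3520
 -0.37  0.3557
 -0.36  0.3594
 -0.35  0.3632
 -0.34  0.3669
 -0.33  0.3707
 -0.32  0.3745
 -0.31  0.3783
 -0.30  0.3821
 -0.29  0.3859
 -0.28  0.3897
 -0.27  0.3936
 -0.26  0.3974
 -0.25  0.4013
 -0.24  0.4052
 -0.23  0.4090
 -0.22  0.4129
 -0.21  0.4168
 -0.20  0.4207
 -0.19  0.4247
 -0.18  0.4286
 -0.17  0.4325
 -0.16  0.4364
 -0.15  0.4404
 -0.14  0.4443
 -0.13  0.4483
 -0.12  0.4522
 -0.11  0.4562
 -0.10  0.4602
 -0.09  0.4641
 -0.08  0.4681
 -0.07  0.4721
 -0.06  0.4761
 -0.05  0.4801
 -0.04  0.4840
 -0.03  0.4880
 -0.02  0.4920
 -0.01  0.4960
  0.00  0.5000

10.50

T = 1;  σ√T = 0.4300
d₁ = [ln(95/85) + (0.025 − 0.023 + 0.43²/2)·1] / 0.4300 = [0.1112 + 0.0944] / 0.4300 = 0.4783 ≈ 0.48
d₂ = d₁ − σ√T = 0.4783 − 0.4300 = 0.0483 ≈ 0.05
exp(−qT) = exp(−0.023·1) = 0.9773;  exp(−rT) = exp(−0.025·1) = 0.9753
P = 85·0.9753·N(-0.05) − 95·0.9773·N(-0.48) = 85·0.9753·0.4801 − 95·0.9773·0.3156 = 39.8005 − 29.3014 = 10.4991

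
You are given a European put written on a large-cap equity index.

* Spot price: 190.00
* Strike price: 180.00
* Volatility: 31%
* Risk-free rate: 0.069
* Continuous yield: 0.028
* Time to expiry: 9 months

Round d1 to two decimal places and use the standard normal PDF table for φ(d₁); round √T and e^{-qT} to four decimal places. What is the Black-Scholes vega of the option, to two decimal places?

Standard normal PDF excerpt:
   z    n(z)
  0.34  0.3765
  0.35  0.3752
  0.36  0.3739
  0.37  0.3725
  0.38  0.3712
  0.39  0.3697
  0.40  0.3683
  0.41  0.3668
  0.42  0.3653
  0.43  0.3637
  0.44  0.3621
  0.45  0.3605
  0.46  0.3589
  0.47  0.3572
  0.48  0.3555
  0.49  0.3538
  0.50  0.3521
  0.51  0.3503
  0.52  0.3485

58.08

σ√T = 0.31 × 0.8660 = 0.2685
ln(S/K) + (r − q + σ²/2)T = ln(190/180) + (0.069 − 0.028 + 0.31²/2)·0.75 = 0.0541 + 0.0668 = 0.1209
d₁ = 0.1209 / 0.2685 = 0.4502 which rounds to 0.45
√T = √0.75 = 0.8660
φ(d₁) = φ(0.45) = 0.3605
exp(−qT) = exp(−0.028·0.75) = 0.9792
vega = S·exp(−qT)·φ(d₁)·√T = 190·0.9792·0.3605·0.8660 = 58.0829
(Call and put vega coincide under Black-Scholes.)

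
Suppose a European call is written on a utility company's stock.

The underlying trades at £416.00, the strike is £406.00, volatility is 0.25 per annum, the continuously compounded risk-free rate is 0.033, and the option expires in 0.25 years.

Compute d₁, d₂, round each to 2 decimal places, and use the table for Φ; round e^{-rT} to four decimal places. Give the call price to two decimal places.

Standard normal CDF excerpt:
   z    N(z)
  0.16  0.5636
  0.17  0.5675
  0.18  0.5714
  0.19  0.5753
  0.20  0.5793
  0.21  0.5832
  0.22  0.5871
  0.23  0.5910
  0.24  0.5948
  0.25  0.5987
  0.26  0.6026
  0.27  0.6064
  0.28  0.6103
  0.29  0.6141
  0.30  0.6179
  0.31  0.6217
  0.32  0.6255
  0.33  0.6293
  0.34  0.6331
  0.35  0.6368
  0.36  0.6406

£26.94

σ√T = 0.25 × 0.5000 = 0.1250
d₁ = [ln(416/406) + (0.033 + 0.25²/2)·0.25] / 0.1250 = [0.0243 + 0.0161] / 0.1250 = 0.3232 → 0.32
d₂ = d₁ − σ√T = 0.3232 − 0.1250 = 0.1982 → 0.20
e^(−rT) = e^(−0.033·0.25) = 0.9918
N(d₁) = N(0.32) = 0.6255;  N(d₂) = N(0.20) = 0.5793
C = 416·0.6255 − 406·0.9918·0.5793 = 260.2080 − 233.2672 = 26.9408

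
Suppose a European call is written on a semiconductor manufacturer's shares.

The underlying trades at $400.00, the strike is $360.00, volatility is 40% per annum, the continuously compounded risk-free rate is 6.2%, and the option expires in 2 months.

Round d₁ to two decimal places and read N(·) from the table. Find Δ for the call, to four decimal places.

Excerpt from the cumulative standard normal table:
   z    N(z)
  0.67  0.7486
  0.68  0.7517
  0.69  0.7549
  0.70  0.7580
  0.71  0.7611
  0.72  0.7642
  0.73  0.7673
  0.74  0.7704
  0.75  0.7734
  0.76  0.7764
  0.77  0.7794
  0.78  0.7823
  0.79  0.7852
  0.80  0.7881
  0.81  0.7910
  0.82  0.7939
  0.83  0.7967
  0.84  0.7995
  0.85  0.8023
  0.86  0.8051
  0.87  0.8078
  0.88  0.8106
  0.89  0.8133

σ√T = 0.4 × 0.4082 = 0.1633
d₁ = [ln(400/360) + (0.062 + 0.4²/2)·0.1667] / 0.1633 = [0.1054 + 0.0237] / 0.1633 = 0.7901 ⇒ 0.79
N(d₁) = N(0.79) = 0.7852
Δ_call = N(d₁) = 0.7852

0.7852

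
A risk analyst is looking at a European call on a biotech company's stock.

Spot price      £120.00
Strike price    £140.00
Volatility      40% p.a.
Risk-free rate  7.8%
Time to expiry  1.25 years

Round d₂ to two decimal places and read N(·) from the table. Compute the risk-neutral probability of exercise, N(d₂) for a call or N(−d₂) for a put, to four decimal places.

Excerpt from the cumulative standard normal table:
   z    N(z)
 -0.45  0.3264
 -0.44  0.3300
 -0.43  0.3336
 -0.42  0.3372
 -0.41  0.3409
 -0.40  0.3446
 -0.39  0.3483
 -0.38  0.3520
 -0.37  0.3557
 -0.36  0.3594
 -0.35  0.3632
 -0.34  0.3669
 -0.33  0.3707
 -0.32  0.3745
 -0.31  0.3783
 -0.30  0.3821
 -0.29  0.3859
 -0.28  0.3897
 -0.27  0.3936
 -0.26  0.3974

T = 1.25;  σ√T = 0.4472
d₁ = [ln(120/140) + (0.078 + ½·0.4²)·1.25] / (σ√T) = (-0.1542 + 0.1975) / 0.4472 = 0.0969 → 0.10
d₂ = 0.0969 − 0.4472 = -0.3503 → -0.35
Pr(exercise) under Q = N(d₂) = 0.3632

0.3632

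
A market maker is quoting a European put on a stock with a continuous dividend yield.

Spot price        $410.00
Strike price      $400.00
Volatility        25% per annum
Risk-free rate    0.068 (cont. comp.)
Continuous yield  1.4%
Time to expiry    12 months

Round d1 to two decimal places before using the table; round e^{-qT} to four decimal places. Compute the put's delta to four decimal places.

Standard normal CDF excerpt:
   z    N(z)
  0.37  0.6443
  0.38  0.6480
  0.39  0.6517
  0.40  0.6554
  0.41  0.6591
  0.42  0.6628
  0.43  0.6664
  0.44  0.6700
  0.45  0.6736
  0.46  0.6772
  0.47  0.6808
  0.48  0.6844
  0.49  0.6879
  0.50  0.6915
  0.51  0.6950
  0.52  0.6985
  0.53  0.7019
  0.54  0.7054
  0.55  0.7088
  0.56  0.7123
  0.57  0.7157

T = 1;  σ√T = 0.2500
d₁ = [ln(410/400) + (0.068 − 0.014 + ½·0.25²)·1] / (σ√T) = (0.0247 + 0.0853) / 0.2500 = 0.4398 ≈ 0.44
N(d₁) = N(0.44) = 0.6700
Δ_put = e^(−qT)·(N(d₁) − 1) = 0.9861·(0.6700 − 1) = -0.3254

-0.3254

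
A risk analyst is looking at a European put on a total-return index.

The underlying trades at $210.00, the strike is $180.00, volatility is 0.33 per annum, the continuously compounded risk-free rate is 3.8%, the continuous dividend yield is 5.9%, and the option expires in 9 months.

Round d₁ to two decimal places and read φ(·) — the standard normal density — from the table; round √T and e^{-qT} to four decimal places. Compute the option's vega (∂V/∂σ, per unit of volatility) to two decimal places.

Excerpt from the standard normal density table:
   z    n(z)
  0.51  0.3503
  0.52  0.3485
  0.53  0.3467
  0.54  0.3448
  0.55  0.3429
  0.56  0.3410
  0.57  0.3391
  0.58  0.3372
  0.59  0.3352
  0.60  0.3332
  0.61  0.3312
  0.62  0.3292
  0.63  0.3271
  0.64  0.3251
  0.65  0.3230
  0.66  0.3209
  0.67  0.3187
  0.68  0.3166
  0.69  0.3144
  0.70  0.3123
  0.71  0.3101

T = 0.75;  σ√T = 0.2858
ln(S/K) + (r − q + σ²/2)T = ln(210/180) + (0.038 − 0.059 + 0.33²/2)·0.75 = 0.1542 + 0.0251 = 0.1792
d₁ = 0.1792 / 0.2858 = 0.6272 ≈ 0.63
√T = √0.75 = 0.8660
φ(d₁) = φ(0.63) = 0.3271
exp(−qT) = exp(−0.059·0.75) = 0.9567
vega = S·exp(−qT)·φ(d₁)·√T = 210·0.9567·0.3271·0.8660 = 56.9106

56.91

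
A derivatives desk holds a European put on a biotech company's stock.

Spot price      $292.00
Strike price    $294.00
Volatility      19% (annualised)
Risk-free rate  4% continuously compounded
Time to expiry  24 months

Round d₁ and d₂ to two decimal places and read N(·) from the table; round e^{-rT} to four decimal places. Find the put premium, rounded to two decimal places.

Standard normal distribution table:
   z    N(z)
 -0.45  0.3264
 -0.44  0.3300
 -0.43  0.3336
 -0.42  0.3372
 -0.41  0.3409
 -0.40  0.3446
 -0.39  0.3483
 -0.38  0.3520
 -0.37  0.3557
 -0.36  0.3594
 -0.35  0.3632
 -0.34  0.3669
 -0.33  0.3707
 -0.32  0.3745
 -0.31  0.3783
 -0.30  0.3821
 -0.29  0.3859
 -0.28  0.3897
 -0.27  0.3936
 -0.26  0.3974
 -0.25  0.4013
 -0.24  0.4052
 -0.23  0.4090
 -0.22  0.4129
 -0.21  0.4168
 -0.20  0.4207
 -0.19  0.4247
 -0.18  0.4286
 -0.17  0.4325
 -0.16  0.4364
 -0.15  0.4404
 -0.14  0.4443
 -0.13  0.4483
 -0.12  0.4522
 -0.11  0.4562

$21.04

σ√T = 0.19 × 1.4142 = 0.2687
d₁ = [ln(292/294) + (0.04 + 0.19²/2)·2] / 0.2687 = [-0.0068 + 0.1161] / 0.2687 = 0.4067 which rounds to 0.41
d₂ = d₁ − σ√T = 0.4067 − 0.2687 = 0.1380 which rounds to 0.14
exp(−rT) = exp(−0.04·2) = 0.9231
N(−d₂) = N(-0.14) = 0.4443;  N(−d₁) = N(-0.41) = 0.3409
P = 294·0.9231·0.4443 − 292·0.3409 = 120.5792 − 99.5428 = 21.0364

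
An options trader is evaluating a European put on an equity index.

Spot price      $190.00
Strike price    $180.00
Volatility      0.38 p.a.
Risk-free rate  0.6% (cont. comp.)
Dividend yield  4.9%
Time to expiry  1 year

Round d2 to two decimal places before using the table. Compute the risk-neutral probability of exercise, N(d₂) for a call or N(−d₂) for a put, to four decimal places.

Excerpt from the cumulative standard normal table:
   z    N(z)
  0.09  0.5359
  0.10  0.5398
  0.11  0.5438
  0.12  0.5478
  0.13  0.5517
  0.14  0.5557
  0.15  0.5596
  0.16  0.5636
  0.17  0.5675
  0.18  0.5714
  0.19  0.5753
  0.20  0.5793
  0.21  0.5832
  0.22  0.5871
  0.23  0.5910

T = 1;  σ√T = 0.3800
d₁ = [ln(190/180) + (0.006 − 0.049 + ½·0.38²)·1] / (σ√T) = (0.0541 + 0.0292) / 0.3800 = 0.2191 → 0.22
d₂ = 0.2191 − 0.3800 = -0.1609 → -0.16
Risk-neutral Pr[S_T < K] = N(−d₂) = N(0.16) = 0.5636

0.5636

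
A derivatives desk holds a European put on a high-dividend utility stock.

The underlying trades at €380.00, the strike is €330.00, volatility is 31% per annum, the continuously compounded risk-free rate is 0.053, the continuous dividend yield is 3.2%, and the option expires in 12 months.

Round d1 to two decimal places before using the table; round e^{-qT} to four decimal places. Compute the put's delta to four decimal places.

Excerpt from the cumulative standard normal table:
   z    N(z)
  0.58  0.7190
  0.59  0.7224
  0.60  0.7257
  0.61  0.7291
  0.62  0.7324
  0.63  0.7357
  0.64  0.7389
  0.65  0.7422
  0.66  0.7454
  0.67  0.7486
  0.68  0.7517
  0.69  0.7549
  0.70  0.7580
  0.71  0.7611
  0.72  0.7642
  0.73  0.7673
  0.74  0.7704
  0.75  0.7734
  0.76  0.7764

-0.2405

T = 1;  σ√T = 0.3100
ln(S/K) + (r − q + σ²/2)T = ln(380/330) + (0.053 − 0.032 + 0.31²/2)·1 = 0.1411 + 0.0691 = 0.2101
d₁ = 0.2101 / 0.3100 = 0.6778 ⇒ 0.68
N(d₁) = N(0.68) = 0.7517
Δ_put = exp(−qT)·(N(d₁) − 1) = 0.9685·(0.7517 − 1) = -0.2405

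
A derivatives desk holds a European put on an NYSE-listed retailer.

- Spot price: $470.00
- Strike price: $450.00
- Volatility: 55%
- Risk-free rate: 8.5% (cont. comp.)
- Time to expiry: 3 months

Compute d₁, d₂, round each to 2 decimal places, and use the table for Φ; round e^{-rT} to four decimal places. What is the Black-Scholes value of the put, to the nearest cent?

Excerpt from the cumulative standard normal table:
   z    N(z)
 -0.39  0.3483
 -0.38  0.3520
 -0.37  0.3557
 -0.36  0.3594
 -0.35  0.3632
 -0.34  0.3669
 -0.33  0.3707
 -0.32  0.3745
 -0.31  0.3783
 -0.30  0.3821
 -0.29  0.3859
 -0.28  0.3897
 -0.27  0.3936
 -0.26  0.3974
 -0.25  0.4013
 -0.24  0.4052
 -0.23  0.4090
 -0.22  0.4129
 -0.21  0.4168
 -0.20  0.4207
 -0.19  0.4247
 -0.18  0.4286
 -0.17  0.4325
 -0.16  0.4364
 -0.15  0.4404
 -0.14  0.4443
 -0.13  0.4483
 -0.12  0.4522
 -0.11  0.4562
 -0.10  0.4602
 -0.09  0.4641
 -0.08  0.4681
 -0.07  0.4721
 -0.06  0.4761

T = 0.25;  σ√T = 0.2750
d₁ = [ln(470/450) + (0.085 + 0.55²/2)·0.25] / 0.2750 = [0.0435 + 0.0591] / 0.2750 = 0.3729 ⇒ 0.37
d₂ = d₁ − σ√T = 0.3729 − 0.2750 = 0.0979 ⇒ 0.10
e^(−rT) = e^(−0.085·0.25) = 0.9790
N(−d₂) = N(-0.10) = 0.4602;  N(−d₁) = N(-0.37) = 0.3557
P = 450·0.9790·0.4602 − 470·0.3557 = 202.7411 − 167.1790 = 35.5621

$35.56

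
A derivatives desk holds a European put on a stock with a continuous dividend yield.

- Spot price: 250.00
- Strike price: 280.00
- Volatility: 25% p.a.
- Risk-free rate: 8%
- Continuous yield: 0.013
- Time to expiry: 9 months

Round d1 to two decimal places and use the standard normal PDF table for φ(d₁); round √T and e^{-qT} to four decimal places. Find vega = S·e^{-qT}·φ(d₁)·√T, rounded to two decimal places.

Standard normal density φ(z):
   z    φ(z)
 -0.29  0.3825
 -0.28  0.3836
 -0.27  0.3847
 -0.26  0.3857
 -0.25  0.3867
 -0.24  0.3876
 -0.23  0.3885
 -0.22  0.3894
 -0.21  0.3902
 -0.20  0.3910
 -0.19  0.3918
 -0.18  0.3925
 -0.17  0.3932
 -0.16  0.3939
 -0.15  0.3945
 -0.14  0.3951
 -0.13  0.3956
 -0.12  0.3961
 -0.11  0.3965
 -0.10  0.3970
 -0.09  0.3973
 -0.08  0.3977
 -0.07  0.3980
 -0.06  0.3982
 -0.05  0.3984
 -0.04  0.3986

84.15

σ√T = 0.25·√0.75 = 0.2165
d₁ = [ln(250/280) + (0.08 − 0.013 + 0.25²/2)·0.75] / 0.2165 = [-0.1133 + 0.0737] / 0.2165 = -0.1831 → -0.18
√T = √0.75 = 0.8660
φ(d₁) = φ(-0.18) = 0.3925
e^(−qT) = e^(−0.013·0.75) = 0.9903
vega = S·e^(−qT)·φ(d₁)·√T = 250·0.9903·0.3925·0.8660 = 84.1520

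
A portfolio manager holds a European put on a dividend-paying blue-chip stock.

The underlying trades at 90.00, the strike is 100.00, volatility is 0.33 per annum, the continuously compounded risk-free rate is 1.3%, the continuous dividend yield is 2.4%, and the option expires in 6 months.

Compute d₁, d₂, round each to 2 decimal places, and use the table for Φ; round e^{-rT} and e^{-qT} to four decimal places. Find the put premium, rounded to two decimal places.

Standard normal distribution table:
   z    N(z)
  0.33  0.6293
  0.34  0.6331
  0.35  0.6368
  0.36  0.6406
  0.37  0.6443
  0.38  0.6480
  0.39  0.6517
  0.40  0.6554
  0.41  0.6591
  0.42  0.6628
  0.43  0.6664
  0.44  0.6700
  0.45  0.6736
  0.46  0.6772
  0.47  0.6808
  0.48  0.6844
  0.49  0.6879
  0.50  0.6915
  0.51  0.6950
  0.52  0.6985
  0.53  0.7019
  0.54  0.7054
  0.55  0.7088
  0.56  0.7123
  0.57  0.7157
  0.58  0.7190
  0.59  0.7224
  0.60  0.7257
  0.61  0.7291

T = 0.5;  σ√T = 0.2333
ln(S/K) + (r − q + σ²/2)T = ln(90/100) + (0.013 − 0.024 + 0.33²/2)·0.5 = -0.1054 + 0.0217 = -0.0836
d₁ = -0.0836 / 0.2333 = -0.3584 → -0.36
d₂ = d₁ − σ√T = -0.3584 − 0.2333 = -0.5918 → -0.59
e^(−qT) = e^(−0.024·0.5) = 0.9881;  e^(−rT) = e^(−0.013·0.5) = 0.9935
P = 100·0.9935·N(0.59) − 90·0.9881·N(0.36) = 100·0.9935·0.7224 − 90·0.9881·0.6406 = 71.7704 − 56.9679 = 14.8025

14.80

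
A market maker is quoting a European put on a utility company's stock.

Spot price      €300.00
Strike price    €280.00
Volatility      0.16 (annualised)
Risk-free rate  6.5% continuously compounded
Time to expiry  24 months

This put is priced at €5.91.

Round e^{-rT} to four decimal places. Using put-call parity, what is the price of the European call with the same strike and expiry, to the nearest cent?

€60.04

exp(−rT) = exp(−0.065·2) = 0.8781
Put-call parity: C − P = S − K·e^(−rT) = 300 − 280·0.8781 = 300 − 245.8680 = 54.1320
C = P + (C − P) = 5.91 + (54.1320) = 60.0420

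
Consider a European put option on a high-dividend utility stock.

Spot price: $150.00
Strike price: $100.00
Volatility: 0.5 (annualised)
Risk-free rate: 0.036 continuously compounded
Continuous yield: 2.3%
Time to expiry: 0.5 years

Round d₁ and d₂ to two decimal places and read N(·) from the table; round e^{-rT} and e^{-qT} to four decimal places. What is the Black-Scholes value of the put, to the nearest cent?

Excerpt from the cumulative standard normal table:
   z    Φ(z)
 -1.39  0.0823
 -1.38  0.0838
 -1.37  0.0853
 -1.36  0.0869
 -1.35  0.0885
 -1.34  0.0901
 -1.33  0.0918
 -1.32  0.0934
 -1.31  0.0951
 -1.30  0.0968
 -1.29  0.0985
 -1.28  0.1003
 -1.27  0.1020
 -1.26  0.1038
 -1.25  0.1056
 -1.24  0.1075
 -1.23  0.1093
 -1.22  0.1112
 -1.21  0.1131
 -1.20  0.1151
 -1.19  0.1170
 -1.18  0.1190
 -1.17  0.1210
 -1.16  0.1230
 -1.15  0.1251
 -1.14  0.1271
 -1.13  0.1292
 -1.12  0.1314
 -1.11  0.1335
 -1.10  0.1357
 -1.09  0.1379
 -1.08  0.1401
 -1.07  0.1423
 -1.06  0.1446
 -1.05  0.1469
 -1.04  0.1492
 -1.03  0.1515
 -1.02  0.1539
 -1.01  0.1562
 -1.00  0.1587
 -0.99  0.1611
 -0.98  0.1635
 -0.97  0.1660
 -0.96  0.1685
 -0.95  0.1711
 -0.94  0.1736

T = 0.5;  σ√T = 0.3536
d₁ = [ln(150/100) + (0.036 − 0.023 + 0.5²/2)·0.5] / 0.3536 = [0.4055 + 0.0690] / 0.3536 = 1.3420 → 1.34
d₂ = d₁ − σ√T = 1.3420 − 0.3536 = 0.9884 → 0.99
exp(−qT) = exp(−0.023·0.5) = 0.9886;  exp(−rT) = exp(−0.036·0.5) = 0.9822
N(−d₂) = N(-0.99) = 0.1611;  N(−d₁) = N(-1.34) = 0.0901
P = 100·0.9822·0.1611 − 150·0.9886·0.0901 = 15.8232 − 13.3609 = 2.4623

$2.46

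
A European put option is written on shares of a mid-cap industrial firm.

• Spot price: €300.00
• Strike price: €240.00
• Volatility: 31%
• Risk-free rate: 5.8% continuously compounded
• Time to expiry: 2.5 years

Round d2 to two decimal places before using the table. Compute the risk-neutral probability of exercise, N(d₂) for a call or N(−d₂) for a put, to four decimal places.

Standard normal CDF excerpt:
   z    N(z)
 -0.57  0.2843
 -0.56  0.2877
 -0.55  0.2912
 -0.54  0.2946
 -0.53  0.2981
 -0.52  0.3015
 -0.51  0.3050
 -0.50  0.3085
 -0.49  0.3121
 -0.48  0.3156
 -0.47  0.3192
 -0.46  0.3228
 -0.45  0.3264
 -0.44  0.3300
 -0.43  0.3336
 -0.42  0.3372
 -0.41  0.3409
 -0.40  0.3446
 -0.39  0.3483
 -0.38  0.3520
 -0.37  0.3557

σ√T = 0.31 × 1.5811 = 0.4902
d₁ = [ln(300/240) + (0.058 + ½·0.31²)·2.5] / (σ√T) = (0.2231 + 0.2651) / 0.4902 = 0.9962 ⇒ 1.00
d₂ = 0.9962 − 0.4902 = 0.5060 ⇒ 0.51
Risk-neutral Pr[S_T < K] = N(−d₂) = N(-0.51) = 0.3050

0.3050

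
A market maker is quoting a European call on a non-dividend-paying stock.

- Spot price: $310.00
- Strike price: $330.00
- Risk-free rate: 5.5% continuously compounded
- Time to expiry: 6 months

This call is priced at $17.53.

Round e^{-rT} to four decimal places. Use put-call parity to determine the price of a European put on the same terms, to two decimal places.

e^(−rT) = e^(−0.055·0.5) = 0.9729
Put-call parity: C − P = S − K·e^(−rT) = 310 − 330·0.9729 = 310 − 321.0570 = -11.0570
P = C − (C − P) = 17.53 − (-11.0570) = 28.5870

$28.59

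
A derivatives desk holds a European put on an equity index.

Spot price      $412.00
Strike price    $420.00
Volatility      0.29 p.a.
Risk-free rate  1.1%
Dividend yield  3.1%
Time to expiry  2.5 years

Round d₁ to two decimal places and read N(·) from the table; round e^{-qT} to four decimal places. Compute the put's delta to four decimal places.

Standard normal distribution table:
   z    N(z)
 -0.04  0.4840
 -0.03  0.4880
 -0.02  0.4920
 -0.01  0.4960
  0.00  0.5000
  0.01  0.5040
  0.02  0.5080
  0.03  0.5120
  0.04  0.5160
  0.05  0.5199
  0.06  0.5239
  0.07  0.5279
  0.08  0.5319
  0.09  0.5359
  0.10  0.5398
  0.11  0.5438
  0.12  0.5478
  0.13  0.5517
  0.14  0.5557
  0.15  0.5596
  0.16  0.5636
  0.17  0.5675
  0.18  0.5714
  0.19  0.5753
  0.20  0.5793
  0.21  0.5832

-0.4332

σ√T = 0.29·√2.5 = 0.4585
d₁ = [ln(412/420) + (0.011 − 0.031 + ½·0.29²)·2.5] / (σ√T) = (-0.0192 + 0.0551) / 0.4585 = 0.0783 → 0.08
N(d₁) = N(0.08) = 0.5319
Δ_put = exp(−qT)·(N(d₁) − 1) = 0.9254·(0.5319 − 1) = -0.4332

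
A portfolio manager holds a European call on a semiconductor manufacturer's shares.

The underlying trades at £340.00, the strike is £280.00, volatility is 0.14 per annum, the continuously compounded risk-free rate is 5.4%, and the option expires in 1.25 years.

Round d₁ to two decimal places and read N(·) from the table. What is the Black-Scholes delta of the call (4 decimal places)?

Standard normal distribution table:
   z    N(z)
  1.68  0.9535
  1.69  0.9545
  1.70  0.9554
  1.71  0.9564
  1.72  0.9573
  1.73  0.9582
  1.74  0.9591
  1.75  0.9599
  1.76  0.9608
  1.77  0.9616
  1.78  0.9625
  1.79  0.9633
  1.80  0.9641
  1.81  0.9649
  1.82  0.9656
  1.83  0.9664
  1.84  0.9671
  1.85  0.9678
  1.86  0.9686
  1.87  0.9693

0.9599

σ√T = 0.14·√1.25 = 0.1565
d₁ = [ln(340/280) + (0.054 + 0.14²/2)·1.25] / 0.1565 = [0.1942 + 0.0797] / 0.1565 = 1.7499 ⇒ 1.75
N(d₁) = N(1.75) = 0.9599
Δ_call = N(d₁) = 0.9599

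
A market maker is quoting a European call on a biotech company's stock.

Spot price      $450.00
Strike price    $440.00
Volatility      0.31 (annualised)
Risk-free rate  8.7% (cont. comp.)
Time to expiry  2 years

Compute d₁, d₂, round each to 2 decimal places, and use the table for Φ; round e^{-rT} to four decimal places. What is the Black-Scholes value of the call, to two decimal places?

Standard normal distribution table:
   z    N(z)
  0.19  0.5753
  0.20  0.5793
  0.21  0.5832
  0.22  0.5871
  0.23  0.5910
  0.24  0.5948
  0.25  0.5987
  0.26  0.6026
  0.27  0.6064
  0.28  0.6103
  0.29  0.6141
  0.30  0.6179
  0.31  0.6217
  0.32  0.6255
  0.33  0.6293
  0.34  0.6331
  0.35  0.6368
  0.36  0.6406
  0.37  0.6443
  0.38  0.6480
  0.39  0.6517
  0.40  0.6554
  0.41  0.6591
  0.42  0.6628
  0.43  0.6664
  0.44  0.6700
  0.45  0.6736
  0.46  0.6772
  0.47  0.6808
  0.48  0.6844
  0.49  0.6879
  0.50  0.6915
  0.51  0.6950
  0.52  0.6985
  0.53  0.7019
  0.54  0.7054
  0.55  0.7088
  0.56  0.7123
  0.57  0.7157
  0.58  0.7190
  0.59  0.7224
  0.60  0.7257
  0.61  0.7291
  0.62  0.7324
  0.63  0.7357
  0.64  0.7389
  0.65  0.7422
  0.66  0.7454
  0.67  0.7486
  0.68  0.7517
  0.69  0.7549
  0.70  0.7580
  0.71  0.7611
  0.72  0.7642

σ√T = 0.31 × 1.4142 = 0.4384
d₁ = [ln(450/440) + (0.087 + ½·0.31²)·2] / (σ√T) = (0.0225 + 0.2701) / 0.4384 = 0.6674 ⇒ 0.67
d₂ = 0.6674 − 0.4384 = 0.2289 ⇒ 0.23
e^(−rT) = e^(−0.087·2) = 0.8403
N(d₁) = N(0.67) = 0.7486;  N(d₂) = N(0.23) = 0.5910
C = 450·0.7486 − 440·0.8403·0.5910 = 336.8700 − 218.5116 = 118.3584

$118.36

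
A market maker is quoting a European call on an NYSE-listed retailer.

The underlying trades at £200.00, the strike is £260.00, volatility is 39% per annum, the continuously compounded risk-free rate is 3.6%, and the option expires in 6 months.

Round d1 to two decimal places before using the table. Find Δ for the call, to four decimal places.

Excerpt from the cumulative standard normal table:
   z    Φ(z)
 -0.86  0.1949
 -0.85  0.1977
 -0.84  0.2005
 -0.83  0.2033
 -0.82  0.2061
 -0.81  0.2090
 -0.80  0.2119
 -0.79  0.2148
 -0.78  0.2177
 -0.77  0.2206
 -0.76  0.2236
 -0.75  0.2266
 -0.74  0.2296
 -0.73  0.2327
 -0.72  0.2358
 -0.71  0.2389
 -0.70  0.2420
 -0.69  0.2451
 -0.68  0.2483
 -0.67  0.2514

σ√T = 0.39 × 0.7071 = 0.2758
d₁ = [ln(200/260) + (0.036 + 0.39²/2)·0.5] / 0.2758 = [-0.2624 + 0.0560] / 0.2758 = -0.7482 ⇒ -0.75
N(d₁) = N(-0.75) = 0.2266
Δ_call = N(d₁) = 0.2266

0.2266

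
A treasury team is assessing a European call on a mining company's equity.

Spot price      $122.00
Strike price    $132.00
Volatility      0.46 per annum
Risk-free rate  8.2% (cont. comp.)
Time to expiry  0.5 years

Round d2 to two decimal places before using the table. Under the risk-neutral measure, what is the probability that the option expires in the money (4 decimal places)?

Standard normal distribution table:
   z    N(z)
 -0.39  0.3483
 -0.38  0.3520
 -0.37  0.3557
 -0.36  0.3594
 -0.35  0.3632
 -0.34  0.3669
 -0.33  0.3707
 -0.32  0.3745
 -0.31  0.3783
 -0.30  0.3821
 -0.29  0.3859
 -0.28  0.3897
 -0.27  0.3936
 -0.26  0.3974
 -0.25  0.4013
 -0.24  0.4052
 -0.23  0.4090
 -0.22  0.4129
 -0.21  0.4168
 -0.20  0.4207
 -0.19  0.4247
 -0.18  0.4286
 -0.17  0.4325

0.3897

T = 0.5;  σ√T = 0.3253
ln(S/K) + (r + σ²/2)T = ln(122/132) + (0.082 + 0.46²/2)·0.5 = -0.0788 + 0.0939 = 0.0151
d₁ = 0.0151 / 0.3253 = 0.0465 ≈ 0.05
d₂ = d₁ − σ√T = 0.0465 − 0.3253 = -0.2788 ≈ -0.28
Risk-neutral Pr[S_T > K] = N(d₂) = N(-0.28) = 0.3897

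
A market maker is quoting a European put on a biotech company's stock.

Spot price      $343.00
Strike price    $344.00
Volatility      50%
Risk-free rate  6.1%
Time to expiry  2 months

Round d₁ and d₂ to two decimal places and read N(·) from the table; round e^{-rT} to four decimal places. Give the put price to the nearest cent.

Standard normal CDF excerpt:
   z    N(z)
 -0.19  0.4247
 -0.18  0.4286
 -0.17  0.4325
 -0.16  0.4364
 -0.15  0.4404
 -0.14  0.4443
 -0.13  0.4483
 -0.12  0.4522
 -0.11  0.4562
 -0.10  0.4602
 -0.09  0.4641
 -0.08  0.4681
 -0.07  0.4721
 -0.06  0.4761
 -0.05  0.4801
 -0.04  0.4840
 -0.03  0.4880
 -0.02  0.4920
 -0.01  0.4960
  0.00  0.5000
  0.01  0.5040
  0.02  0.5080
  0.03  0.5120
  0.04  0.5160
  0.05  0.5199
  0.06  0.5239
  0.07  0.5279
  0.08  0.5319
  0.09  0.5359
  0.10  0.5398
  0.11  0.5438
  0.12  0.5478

T = 0.1667;  σ√T = 0.2041
d₁ = [ln(343/344) + (0.061 + 0.5²/2)·0.1667] / 0.2041 = [-0.0029 + 0.0310] / 0.2041 = 0.1376 which rounds to 0.14
d₂ = d₁ − σ√T = 0.1376 − 0.2041 = -0.0665 which rounds to -0.07
e^(−rT) = e^(−0.061·0.1667) = 0.9899
N(−d₂) = N(0.07) = 0.5279;  N(−d₁) = N(-0.14) = 0.4443
P = 344·0.9899·0.5279 − 343·0.4443 = 179.7635 − 152.3949 = 27.3686

$27.37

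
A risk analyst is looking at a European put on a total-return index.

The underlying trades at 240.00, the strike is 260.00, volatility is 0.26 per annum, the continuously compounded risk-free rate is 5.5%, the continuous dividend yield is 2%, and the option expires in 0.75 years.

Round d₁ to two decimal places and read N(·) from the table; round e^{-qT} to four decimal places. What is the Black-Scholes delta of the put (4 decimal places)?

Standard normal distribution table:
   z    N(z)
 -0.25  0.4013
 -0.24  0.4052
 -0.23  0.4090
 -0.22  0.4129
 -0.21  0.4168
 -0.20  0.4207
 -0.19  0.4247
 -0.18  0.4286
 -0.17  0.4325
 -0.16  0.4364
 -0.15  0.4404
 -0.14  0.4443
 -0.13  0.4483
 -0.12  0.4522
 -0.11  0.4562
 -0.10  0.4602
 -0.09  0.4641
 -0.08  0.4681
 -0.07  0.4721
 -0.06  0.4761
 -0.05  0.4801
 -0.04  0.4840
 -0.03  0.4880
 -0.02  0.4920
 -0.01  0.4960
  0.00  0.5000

-0.5435

σ√T = 0.26 × 0.8660 = 0.2252
d₁ = [ln(240/260) + (0.055 − 0.02 + ½·0.26²)·0.75] / (σ√T) = (-0.0800 + 0.0516) / 0.2252 = -0.1263 → -0.13
N(d₁) = N(-0.13) = 0.4483
Δ_put = e^(−qT)·(N(d₁) − 1) = 0.9851·(0.4483 − 1) = -0.5435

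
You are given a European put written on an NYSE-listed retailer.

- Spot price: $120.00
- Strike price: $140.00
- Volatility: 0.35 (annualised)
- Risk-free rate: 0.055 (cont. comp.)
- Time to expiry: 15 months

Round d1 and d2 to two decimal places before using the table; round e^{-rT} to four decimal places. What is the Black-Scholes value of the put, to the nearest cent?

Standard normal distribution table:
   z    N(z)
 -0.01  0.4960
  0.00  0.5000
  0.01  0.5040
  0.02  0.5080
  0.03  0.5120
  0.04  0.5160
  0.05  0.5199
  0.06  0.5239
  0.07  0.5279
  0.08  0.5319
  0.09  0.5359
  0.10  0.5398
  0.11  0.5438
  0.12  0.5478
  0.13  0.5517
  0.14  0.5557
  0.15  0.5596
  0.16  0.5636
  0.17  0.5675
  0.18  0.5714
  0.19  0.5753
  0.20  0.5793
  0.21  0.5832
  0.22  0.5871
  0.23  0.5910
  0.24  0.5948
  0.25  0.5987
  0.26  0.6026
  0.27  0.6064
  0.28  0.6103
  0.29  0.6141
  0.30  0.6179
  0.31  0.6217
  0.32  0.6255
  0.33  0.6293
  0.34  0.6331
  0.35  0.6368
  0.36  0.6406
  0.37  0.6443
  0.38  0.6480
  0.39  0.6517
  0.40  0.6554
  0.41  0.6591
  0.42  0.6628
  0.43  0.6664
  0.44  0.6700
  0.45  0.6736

$25.19

T = 1.25;  σ√T = 0.3913
d₁ = [ln(120/140) + (0.055 + 0.35²/2)·1.25] / 0.3913 = [-0.1542 + 0.1453] / 0.3913 = -0.0226 ≈ -0.02
d₂ = d₁ − σ√T = -0.0226 − 0.3913 = -0.4139 ≈ -0.41
e^(−rT) = e^(−0.055·1.25) = 0.9336
P = 140·0.9336·N(0.41) − 120·N(0.02) = 140·0.9336·0.6591 − 120·0.5080 = 86.1470 − 60.9600 = 25.1870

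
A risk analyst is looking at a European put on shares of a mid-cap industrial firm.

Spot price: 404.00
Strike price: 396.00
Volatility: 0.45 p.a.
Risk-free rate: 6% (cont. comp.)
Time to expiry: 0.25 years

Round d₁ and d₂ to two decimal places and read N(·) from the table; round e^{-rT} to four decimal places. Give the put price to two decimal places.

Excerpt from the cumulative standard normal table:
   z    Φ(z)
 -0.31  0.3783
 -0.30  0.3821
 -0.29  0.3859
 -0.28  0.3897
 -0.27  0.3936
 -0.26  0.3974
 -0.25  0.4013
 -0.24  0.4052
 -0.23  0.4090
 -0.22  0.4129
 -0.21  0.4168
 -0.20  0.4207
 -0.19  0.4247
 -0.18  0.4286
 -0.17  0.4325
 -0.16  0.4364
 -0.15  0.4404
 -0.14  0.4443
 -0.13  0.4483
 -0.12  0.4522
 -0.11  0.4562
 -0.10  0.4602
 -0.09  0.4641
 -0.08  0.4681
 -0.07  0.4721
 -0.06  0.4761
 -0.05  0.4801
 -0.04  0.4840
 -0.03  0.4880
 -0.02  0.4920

29.79

T = 0.25;  σ√T = 0.2250
d₁ = [ln(404/396) + (0.06 + 0.45²/2)·0.25] / 0.2250 = [0.0200 + 0.0403] / 0.2250 = 0.2681 ≈ 0.27
d₂ = d₁ − σ√T = 0.2681 − 0.2250 = 0.0431 ≈ 0.04
e^(−rT) = e^(−0.06·0.25) = 0.9851
P = 396·0.9851·N(-0.04) − 404·N(-0.27) = 396·0.9851·0.4840 − 404·0.3936 = 188.8082 − 159.0144 = 29.7938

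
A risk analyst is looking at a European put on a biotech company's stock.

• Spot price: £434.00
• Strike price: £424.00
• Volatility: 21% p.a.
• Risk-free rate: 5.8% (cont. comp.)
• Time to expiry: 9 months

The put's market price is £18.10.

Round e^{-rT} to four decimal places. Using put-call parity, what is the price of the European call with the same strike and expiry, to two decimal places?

exp(−rT) = exp(−0.058·0.75) = 0.9574
Put-call parity: C − P = S − K·e^(−rT) = 434 − 424·0.9574 = 434 − 405.9376 = 28.0624
C = P + (C − P) = 18.10 + (28.0624) = 46.1624

£46.16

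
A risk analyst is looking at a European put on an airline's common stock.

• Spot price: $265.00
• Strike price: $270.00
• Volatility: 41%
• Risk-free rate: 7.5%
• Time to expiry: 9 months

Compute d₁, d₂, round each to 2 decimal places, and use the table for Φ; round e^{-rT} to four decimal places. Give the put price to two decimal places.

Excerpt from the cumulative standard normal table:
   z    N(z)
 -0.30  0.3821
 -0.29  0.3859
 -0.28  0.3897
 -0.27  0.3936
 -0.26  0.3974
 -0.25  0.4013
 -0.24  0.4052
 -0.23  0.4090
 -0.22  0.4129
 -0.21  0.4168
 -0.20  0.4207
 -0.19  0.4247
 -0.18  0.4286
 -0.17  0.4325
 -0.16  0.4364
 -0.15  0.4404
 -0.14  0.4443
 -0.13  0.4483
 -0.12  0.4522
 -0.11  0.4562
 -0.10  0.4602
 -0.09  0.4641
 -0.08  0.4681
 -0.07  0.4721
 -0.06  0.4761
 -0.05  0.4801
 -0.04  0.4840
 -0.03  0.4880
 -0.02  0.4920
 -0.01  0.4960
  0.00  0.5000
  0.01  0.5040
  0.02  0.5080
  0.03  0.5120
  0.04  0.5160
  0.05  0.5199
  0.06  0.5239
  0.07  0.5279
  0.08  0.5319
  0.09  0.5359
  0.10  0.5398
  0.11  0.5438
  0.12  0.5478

T = 0.75;  σ√T = 0.3551
d₁ = [ln(265/270) + (0.075 + 0.41²/2)·0.75] / 0.3551 = [-0.0187 + 0.1193] / 0.3551 = 0.2833 → 0.28
d₂ = d₁ − σ√T = 0.2833 − 0.3551 = -0.0718 → -0.07
exp(−rT) = exp(−0.075·0.75) = 0.9453
N(−d₂) = N(0.07) = 0.5279;  N(−d₁) = N(-0.28) = 0.3897
P = 270·0.9453·0.5279 − 265·0.3897 = 134.7364 − 103.2705 = 31.4659

$31.47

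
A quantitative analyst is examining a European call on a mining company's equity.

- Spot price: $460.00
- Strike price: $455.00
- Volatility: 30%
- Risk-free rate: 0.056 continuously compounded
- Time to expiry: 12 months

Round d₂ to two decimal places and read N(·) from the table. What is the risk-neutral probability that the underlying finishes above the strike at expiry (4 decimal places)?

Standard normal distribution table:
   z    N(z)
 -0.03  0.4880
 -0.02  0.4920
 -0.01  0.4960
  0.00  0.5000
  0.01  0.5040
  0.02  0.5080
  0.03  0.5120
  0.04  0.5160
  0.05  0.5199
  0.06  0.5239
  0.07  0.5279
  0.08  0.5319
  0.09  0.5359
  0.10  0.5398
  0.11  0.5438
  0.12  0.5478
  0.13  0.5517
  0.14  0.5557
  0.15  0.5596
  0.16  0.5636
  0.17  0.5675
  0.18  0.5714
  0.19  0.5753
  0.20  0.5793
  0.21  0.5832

0.5279

σ√T = 0.3·√1 = 0.3000
d₁ = [ln(460/455) + (0.056 + 0.3²/2)·1] / 0.3000 = [0.0109 + 0.1010] / 0.3000 = 0.3731 ≈ 0.37
d₂ = d₁ − σ√T = 0.3731 − 0.3000 = 0.0731 ≈ 0.07
Risk-neutral Pr[S_T > K] = N(d₂) = N(0.07) = 0.5279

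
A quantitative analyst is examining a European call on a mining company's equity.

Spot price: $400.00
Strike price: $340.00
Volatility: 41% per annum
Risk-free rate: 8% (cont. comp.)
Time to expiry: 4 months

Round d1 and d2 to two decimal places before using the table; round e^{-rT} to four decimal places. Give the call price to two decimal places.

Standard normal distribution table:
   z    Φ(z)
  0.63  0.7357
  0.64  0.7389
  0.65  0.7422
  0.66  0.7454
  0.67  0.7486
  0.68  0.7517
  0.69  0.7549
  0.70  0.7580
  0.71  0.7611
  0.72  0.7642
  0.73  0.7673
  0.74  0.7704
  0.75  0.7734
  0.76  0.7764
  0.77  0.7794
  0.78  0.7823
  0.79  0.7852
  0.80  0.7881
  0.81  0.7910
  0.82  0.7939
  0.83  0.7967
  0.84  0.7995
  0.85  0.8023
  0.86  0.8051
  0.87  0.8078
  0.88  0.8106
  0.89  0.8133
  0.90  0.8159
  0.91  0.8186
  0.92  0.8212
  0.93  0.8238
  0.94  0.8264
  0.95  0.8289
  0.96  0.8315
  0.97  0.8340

σ√T = 0.41 × 0.5774 = 0.2367
d₁ = [ln(400/340) + (0.08 + 0.41²/2)·0.3333] / 0.2367 = [0.1625 + 0.0547] / 0.2367 = 0.9176 ≈ 0.92
d₂ = d₁ − σ√T = 0.9176 − 0.2367 = 0.6809 ≈ 0.68
e^(−rT) = e^(−0.08·0.3333) = 0.9737
N(d₁) = N(0.92) = 0.8212;  N(d₂) = N(0.68) = 0.7517
C = 400·0.8212 − 340·0.9737·0.7517 = 328.4800 − 248.8563 = 79.6237

$79.62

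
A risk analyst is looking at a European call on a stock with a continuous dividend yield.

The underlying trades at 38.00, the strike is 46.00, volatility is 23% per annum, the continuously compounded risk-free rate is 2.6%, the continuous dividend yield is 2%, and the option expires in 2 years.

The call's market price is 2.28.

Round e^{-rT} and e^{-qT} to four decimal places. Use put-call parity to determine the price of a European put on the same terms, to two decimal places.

e^(−qT) = e^(−0.02·2) = 0.9608;  e^(−rT) = e^(−0.026·2) = 0.9493
Put-call parity: C − P = S·e^(−qT) − K·e^(−rT) = 38·0.9608 − 46·0.9493 = 36.5104 − 43.6678 = -7.1574
P = C − (C − P) = 2.28 − (-7.1574) = 9.4374

9.44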